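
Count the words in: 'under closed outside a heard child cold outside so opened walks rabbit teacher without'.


Counting words by splitting on spaces:
  Word 1: 'under'
  Word 2: 'closed'
  Word 3: 'outside'
  Word 4: 'a'
  Word 5: 'heard'
  Word 6: 'child'
  Word 7: 'cold'
  Word 8: 'outside'
  Word 9: 'so'
  Word 10: 'opened'
  Word 11: 'walks'
  Word 12: 'rabbit'
  Word 13: 'teacher'
  Word 14: 'without'
Total words: 14

14


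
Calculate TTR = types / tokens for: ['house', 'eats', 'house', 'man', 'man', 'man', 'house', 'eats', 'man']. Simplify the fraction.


Tokens: 9
Unique types: ('eats', 'house', 'man') = 3
TTR = 3/9
Simplify: divide both by 3 -> 1/3
TTR = 1/3

1/3


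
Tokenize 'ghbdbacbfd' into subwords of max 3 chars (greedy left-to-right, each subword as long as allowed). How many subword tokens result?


'ghbdbacbfd' has 10 characters.
Chunking with max size 3:
  Chunk 1: 'ghb' (positions 0-2)
  Chunk 2: 'dba' (positions 3-5)
  Chunk 3: 'cbf' (positions 6-8)
  Chunk 4: 'd' (positions 9-9)
Total chunks: ceil(10 / 3) = 4

4


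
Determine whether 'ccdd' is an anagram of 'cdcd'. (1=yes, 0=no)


Sort characters of 'ccdd': 'ccdd'
Sort characters of 'cdcd': 'ccdd'
Sorted forms match -> they ARE anagrams
Result: 1

1


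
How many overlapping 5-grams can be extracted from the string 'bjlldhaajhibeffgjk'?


String 'bjlldhaajhibeffgjk' has length L = 18.
Number of overlapping n-grams = L - n + 1
Substituting: 18 - 5 + 1 = 14

14


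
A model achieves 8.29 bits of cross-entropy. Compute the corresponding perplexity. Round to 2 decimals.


Perplexity formula: PP = 2^H
H = 8.29
PP = 2^8.29
Decompose: 2^8.29 = 2^8 * 2^0.29
2^8 = 256, 2^0.29 ~ 1.2226403
PP ~ 256 * 1.2226403 = 312.9959168
Rounded to 2 decimals: 313.00

313.00


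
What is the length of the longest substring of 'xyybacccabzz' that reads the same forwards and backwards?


Scanning 'xyybacccabzz' for palindromic substrings.
Substring at positions 3-9: 'bacccab'.
Check: reverse('bacccab') = 'bacccab' -> palindrome confirmed.
Neighbouring characters ('y' / 'z') break symmetry, so it cannot extend further.
No longer palindromic substring exists; longest length = 7

7


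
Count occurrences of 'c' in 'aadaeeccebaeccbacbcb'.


Scanning 'aadaeeccebaeccbacbcb' for 'c':
  Position 6: 'c' -> MATCH (count: 1)
  Position 7: 'c' -> MATCH (count: 2)
  Position 12: 'c' -> MATCH (count: 3)
  Position 13: 'c' -> MATCH (count: 4)
  Position 16: 'c' -> MATCH (count: 5)
  Position 18: 'c' -> MATCH (count: 6)
Total occurrences of 'c': 6

6


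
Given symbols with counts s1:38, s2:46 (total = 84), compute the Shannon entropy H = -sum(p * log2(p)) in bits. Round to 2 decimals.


Computing entropy H = -sum(p_i * log2(p_i)):
  s1: p = 38/84 = 0.4524, -p*log2(p) = 0.5177
  s2: p = 46/84 = 0.5476, -p*log2(p) = 0.4757
H = sum of terms = 0.9934
Rounded to 2 decimals: 0.99

0.99


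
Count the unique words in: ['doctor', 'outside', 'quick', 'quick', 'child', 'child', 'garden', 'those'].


Listing all tokens and tracking unique types:
  Token 1: 'doctor' -> NEW (unique so far: 1)
  Token 2: 'outside' -> NEW (unique so far: 2)
  Token 3: 'quick' -> NEW (unique so far: 3)
  Token 4: 'quick' -> duplicate (unique so far: 3)
  Token 5: 'child' -> NEW (unique so far: 4)
  Token 6: 'child' -> duplicate (unique so far: 4)
  Token 7: 'garden' -> NEW (unique so far: 5)
  Token 8: 'those' -> NEW (unique so far: 6)
Unique types: ('child', 'doctor', 'garden', 'outside', 'quick', 'those')
Vocabulary size: 6

6


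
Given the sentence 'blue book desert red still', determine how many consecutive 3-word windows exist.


Word trigrams from [5] words:
  Trigram 1: (blue book desert)
  Trigram 2: (book desert red)
  Trigram 3: (desert red still)
Total word trigrams: 5 - 2 = 3

3


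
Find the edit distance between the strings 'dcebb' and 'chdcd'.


Building DP table for s1='dcebb' (len 5) and s2='chdcd' (len 5):
       c  h  d  c  d
    0  1  2  3  4  5
  d 1  1  2  2  3  4
  c 2  1  2  3  2  3
  e 3  2  2  3  3  3
  b 4  3  3  3  4  4
  b 5  4  4  4  4  5
Edit distance = dp[5][5] = 5

5


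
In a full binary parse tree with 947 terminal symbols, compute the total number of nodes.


Leaf nodes (terminals): 947
Internal nodes = n - 1 = 947 - 1 = 946
Total = leaves + internal = 947 + 946 = 1893

1893


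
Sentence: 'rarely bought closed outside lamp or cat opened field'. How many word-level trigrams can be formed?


Word trigrams from [9] words:
  Trigram 1: (rarely bought closed)
  Trigram 2: (bought closed outside)
  Trigram 3: (closed outside lamp)
  Trigram 4: (outside lamp or)
  Trigram 5: (lamp or cat)
  Trigram 6: (or cat opened)
  Trigram 7: (cat opened field)
Total word trigrams: 9 - 2 = 7

7


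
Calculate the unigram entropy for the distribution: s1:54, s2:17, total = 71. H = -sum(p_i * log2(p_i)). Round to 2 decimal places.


Computing entropy H = -sum(p_i * log2(p_i)):
  s1: p = 54/71 = 0.7606, -p*log2(p) = 0.3003
  s2: p = 17/71 = 0.2394, -p*log2(p) = 0.4938
H = sum of terms = 0.7941
Rounded to 2 decimals: 0.79

0.79


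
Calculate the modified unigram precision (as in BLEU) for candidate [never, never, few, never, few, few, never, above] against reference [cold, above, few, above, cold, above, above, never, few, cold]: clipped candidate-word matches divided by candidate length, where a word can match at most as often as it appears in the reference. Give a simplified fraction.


Reference word counts: {'above': 4, 'cold': 3, 'few': 2, 'never': 1}
Checking each candidate word (with clipping):
  'never' -> in reference (ref count 1, used 1/1) -> match (matches: 1)
  'never' -> ref count 1 already used up (1/1) -> clipped, no match (matches: 1)
  'few' -> in reference (ref count 2, used 1/2) -> match (matches: 2)
  'never' -> ref count 1 already used up (1/1) -> clipped, no match (matches: 2)
  'few' -> in reference (ref count 2, used 2/2) -> match (matches: 3)
  'few' -> ref count 2 already used up (2/2) -> clipped, no match (matches: 3)
  'never' -> ref count 1 already used up (1/1) -> clipped, no match (matches: 3)
  'above' -> in reference (ref count 4, used 1/4) -> match (matches: 4)
Clipped matches: 4, Candidate length: 8
Precision = 4/8 = 1/2

1/2


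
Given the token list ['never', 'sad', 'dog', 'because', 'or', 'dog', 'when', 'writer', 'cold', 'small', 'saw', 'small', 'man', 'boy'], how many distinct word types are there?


Listing all tokens and tracking unique types:
  Token 1: 'never' -> NEW (unique so far: 1)
  Token 2: 'sad' -> NEW (unique so far: 2)
  Token 3: 'dog' -> NEW (unique so far: 3)
  Token 4: 'because' -> NEW (unique so far: 4)
  Token 5: 'or' -> NEW (unique so far: 5)
  Token 6: 'dog' -> duplicate (unique so far: 5)
  Token 7: 'when' -> NEW (unique so far: 6)
  Token 8: 'writer' -> NEW (unique so far: 7)
  Token 9: 'cold' -> NEW (unique so far: 8)
  Token 10: 'small' -> NEW (unique so far: 9)
  Token 11: 'saw' -> NEW (unique so far: 10)
  Token 12: 'small' -> duplicate (unique so far: 10)
  Token 13: 'man' -> NEW (unique so far: 11)
  Token 14: 'boy' -> NEW (unique so far: 12)
Unique types: ('because', 'boy', 'cold', 'dog', 'man', 'never', 'or', 'sad', 'saw', 'small', 'when', 'writer')
Vocabulary size: 12

12


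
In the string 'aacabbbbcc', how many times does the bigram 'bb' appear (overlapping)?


Scanning 'aacabbbbcc' for bigram 'bb':
  Position 0: 'aa' -> no
  Position 1: 'ac' -> no
  Position 2: 'ca' -> no
  Position 3: 'ab' -> no
  Position 4: 'bb' -> MATCH
  Position 5: 'bb' -> MATCH
  Position 6: 'bb' -> MATCH
  Position 7: 'bc' -> no
  Position 8: 'cc' -> no
Total matches: 3

3


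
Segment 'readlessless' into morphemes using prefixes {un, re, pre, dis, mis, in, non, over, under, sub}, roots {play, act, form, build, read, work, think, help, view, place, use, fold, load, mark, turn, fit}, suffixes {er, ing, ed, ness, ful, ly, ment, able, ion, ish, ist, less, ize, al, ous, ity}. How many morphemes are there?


Segmenting 'readlessless' against the inventory:
  'read' -> root (morpheme 1)
  'less' -> suffix (morpheme 2)
  'less' -> suffix (morpheme 3)
Total morphemes: 3

3


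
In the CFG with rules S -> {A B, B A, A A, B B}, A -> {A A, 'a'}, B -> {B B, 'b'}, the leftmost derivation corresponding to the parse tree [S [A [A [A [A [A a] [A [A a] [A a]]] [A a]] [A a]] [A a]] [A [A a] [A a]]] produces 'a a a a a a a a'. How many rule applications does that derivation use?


Every bracketed nonterminal node [X ...] in the tree is produced by exactly one rule application.
Reading the tree off as a leftmost derivation:
  Step 1: S  =>  A A   (applied S -> A A)
  Step 2: A A  =>  A A A   (applied A -> A A)
  Step 3: A A A  =>  A A A A   (applied A -> A A)
  Step 4: A A A A  =>  A A A A A   (applied A -> A A)
  Step 5: A A A A A  =>  A A A A A A   (applied A -> A A)
  Step 6: A A A A A A  =>  a A A A A A   (applied A -> a)
  Step 7: a A A A A A  =>  a A A A A A A   (applied A -> A A)
  Step 8: a A A A A A A  =>  a a A A A A A   (applied A -> a)
  Step 9: a a A A A A A  =>  a a a A A A A   (applied A -> a)
  Step 10: a a a A A A A  =>  a a a a A A A   (applied A -> a)
  Step 11: a a a a A A A  =>  a a a a a A A   (applied A -> a)
  Step 12: a a a a a A A  =>  a a a a a a A   (applied A -> a)
  Step 13: a a a a a a A  =>  a a a a a a A A   (applied A -> A A)
  Step 14: a a a a a a A A  =>  a a a a a a a A   (applied A -> a)
  Step 15: a a a a a a a A  =>  a a a a a a a a   (applied A -> a)
Final yield: a a a a a a a a
Total rewrite steps: 15

15


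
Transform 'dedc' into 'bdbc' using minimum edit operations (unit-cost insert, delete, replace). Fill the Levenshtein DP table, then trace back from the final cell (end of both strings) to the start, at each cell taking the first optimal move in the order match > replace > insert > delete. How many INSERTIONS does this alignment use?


Edit distance = 3. Backtracking from cell (4, 4) with preference match > replace > insert > delete,
then listing the resulting alignment 'dedc' -> 'bdbc' left to right:
  Step 1: replace d->b
  Step 2: replace e->d
  Step 3: replace d->b
  Step 4: keep 'c'
Total insertions: 0

0


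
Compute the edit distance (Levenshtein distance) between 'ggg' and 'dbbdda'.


Building DP table for s1='ggg' (len 3) and s2='dbbdda' (len 6):
       d  b  b  d  d  a
    0  1  2  3  4  5  6
  g 1  1  2  3  4  5  6
  g 2  2  2  3  4  5  6
  g 3  3  3  3  4  5  6
Edit distance = dp[3][6] = 6

6


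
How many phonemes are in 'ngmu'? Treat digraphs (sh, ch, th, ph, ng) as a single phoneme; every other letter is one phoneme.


Parsing 'ngmu' greedily, digraphs first:
  'ng' -> digraph (1 consonant phoneme) (phonemes so far: 1)
  'm' -> consonant phoneme (phonemes so far: 2)
  'u' -> vowel phoneme (phonemes so far: 3)
Total phonemes: 3

3


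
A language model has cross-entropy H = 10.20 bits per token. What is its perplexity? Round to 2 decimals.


Perplexity formula: PP = 2^H
H = 10.20
PP = 2^10.20
Decompose: 2^10.20 = 2^10 * 2^0.20
2^10 = 1024, 2^0.20 ~ 1.1486984
PP ~ 1024 * 1.1486984 = 1176.2671616
Rounded to 2 decimals: 1176.27

1176.27


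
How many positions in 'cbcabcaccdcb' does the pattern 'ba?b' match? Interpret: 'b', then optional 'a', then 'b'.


Pattern: ba?b means 'b', then optional 'a', then 'b'.
Scanning 'cbcabcaccdcb' position-by-position:
  Pos 0: window 'cbc' -> no
  Pos 1: window 'bca' -> no
  Pos 2: window 'cab' -> no
  Pos 3: window 'abc' -> no
  Pos 4: window 'bca' -> no
  Pos 5: window 'cac' -> no
  Pos 6: window 'acc' -> no
  Pos 7: window 'ccd' -> no
  Pos 8: window 'cdc' -> no
  Pos 9: window 'dcb' -> no
  Pos 10: window 'cb' -> no
  Pos 11: window 'b' -> no
Total matches: 0

0


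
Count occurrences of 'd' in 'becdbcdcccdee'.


Scanning 'becdbcdcccdee' for 'd':
  Position 3: 'd' -> MATCH (count: 1)
  Position 6: 'd' -> MATCH (count: 2)
  Position 10: 'd' -> MATCH (count: 3)
Total occurrences of 'd': 3

3


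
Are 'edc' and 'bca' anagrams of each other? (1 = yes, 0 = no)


Sort characters of 'edc': 'cde'
Sort characters of 'bca': 'abc'
Sorted forms differ -> they are NOT anagrams
Result: 0

0


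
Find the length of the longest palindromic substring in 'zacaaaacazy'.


Scanning 'zacaaaacazy' for palindromic substrings.
Substring at positions 0-9: 'zacaaaacaz'.
Check: reverse('zacaaaacaz') = 'zacaaaacaz' -> palindrome confirmed.
Neighbouring characters ('-' / 'y') break symmetry, so it cannot extend further.
No longer palindromic substring exists; longest length = 10

10


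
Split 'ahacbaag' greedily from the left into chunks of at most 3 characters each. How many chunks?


'ahacbaag' has 8 characters.
Chunking with max size 3:
  Chunk 1: 'aha' (positions 0-2)
  Chunk 2: 'cba' (positions 3-5)
  Chunk 3: 'ag' (positions 6-7)
Total chunks: ceil(8 / 3) = 3

3


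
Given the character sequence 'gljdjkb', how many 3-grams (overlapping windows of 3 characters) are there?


String 'gljdjkb' has length L = 7.
Number of overlapping n-grams = L - n + 1
Substituting: 7 - 3 + 1 = 5

5


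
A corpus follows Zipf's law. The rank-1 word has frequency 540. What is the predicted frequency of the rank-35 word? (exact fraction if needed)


Zipf's law: freq(rank) = f1 / rank
f1 = 540, rank = 35
freq = 540 / 35
GCD(540, 35) = 5
Simplified: 108/7

108/7


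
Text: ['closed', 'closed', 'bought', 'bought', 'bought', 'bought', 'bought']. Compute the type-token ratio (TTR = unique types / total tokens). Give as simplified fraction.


Tokens: 7
Unique types: ('bought', 'closed') = 2
TTR = 2/7
Already in lowest terms.

2/7


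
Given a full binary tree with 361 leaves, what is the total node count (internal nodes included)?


Leaf nodes (terminals): 361
Internal nodes = n - 1 = 361 - 1 = 360
Total = leaves + internal = 361 + 360 = 721

721


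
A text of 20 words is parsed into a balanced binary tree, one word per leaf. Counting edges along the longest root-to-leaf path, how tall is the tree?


In a balanced binary tree with n leaves the deepest leaf is ceil(log2(n)) edges below the root.
log2(20) = 4.3219
ceil(4.3219) = 5
height (edges) = 5

5


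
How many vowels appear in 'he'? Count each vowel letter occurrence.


Scanning each character of 'he':
  Position 1: 'h' -> consonant (running count: 0)
  Position 2: 'e' -> vowel (running count: 1)
Total vowels: 1

1


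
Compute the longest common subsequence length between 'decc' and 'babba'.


DP table for LCS of 'decc' and 'babba':
       b  a  b  b  a
    0  0  0  0  0  0
  d 0  0  0  0  0  0
  e 0  0  0  0  0  0
  c 0  0  0  0  0  0
  c 0  0  0  0  0  0
LCS length = 0

0


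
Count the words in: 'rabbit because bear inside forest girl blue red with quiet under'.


Counting words by splitting on spaces:
  Word 1: 'rabbit'
  Word 2: 'because'
  Word 3: 'bear'
  Word 4: 'inside'
  Word 5: 'forest'
  Word 6: 'girl'
  Word 7: 'blue'
  Word 8: 'red'
  Word 9: 'with'
  Word 10: 'quiet'
  Word 11: 'under'
Total words: 11

11


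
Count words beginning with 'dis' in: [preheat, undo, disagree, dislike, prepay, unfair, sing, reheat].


Checking each word for prefix 'dis':
  'preheat' -> no (count: 0)
  'undo' -> no (count: 0)
  'disagree' -> YES, starts with 'dis' (count: 1)
  'dislike' -> YES, starts with 'dis' (count: 2)
  'prepay' -> no (count: 2)
  'unfair' -> no (count: 2)
  'sing' -> no (count: 2)
  'reheat' -> no (count: 2)
Total with prefix 'dis': 2

2


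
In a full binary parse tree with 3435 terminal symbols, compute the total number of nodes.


Leaf nodes (terminals): 3435
Internal nodes = n - 1 = 3435 - 1 = 3434
Total = leaves + internal = 3435 + 3434 = 6869

6869


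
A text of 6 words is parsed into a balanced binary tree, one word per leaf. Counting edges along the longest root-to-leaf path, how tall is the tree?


In a balanced binary tree with n leaves the deepest leaf is ceil(log2(n)) edges below the root.
log2(6) = 2.5850
ceil(2.5850) = 3
height (edges) = 3

3


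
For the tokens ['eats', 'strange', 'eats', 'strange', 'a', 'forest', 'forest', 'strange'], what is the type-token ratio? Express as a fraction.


Tokens: 8
Unique types: ('a', 'eats', 'forest', 'strange') = 4
TTR = 4/8
Simplify: divide both by 4 -> 1/2
TTR = 1/2

1/2


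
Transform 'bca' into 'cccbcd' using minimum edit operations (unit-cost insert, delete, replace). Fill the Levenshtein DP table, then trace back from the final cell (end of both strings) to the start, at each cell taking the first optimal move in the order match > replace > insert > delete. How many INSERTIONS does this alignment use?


Edit distance = 4. Backtracking from cell (3, 6) with preference match > replace > insert > delete,
then listing the resulting alignment 'bca' -> 'cccbcd' left to right:
  Step 1: insert 'c' [insertion #1]
  Step 2: insert 'c' [insertion #2]
  Step 3: insert 'c' [insertion #3]
  Step 4: keep 'b'
  Step 5: keep 'c'
  Step 6: replace a->d
Total insertions: 3

3


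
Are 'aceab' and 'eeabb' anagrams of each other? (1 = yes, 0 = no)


Sort characters of 'aceab': 'aabce'
Sort characters of 'eeabb': 'abbee'
Sorted forms differ -> they are NOT anagrams
Result: 0

0


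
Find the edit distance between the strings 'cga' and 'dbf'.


Building DP table for s1='cga' (len 3) and s2='dbf' (len 3):
       d  b  f
    0  1  2  3
  c 1  1  2  3
  g 2  2  2  3
  a 3  3  3  3
Edit distance = dp[3][3] = 3

3


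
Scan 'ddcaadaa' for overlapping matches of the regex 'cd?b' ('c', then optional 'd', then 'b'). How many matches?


Pattern: cd?b means 'c', then optional 'd', then 'b'.
Scanning 'ddcaadaa' position-by-position:
  Pos 0: window 'ddc' -> no
  Pos 1: window 'dca' -> no
  Pos 2: window 'caa' -> no
  Pos 3: window 'aad' -> no
  Pos 4: window 'ada' -> no
  Pos 5: window 'daa' -> no
  Pos 6: window 'aa' -> no
  Pos 7: window 'a' -> no
Total matches: 0

0


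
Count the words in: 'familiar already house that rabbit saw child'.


Counting words by splitting on spaces:
  Word 1: 'familiar'
  Word 2: 'already'
  Word 3: 'house'
  Word 4: 'that'
  Word 5: 'rabbit'
  Word 6: 'saw'
  Word 7: 'child'
Total words: 7

7


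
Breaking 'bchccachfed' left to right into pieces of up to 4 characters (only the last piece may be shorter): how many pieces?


'bchccachfed' has 11 characters.
Chunking with max size 4:
  Chunk 1: 'bchc' (positions 0-3)
  Chunk 2: 'cach' (positions 4-7)
  Chunk 3: 'fed' (positions 8-10)
Total chunks: ceil(11 / 4) = 3

3


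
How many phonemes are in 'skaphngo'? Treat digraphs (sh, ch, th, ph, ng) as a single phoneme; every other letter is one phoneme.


Parsing 'skaphngo' greedily, digraphs first:
  's' -> consonant phoneme (phonemes so far: 1)
  'k' -> consonant phoneme (phonemes so far: 2)
  'a' -> vowel phoneme (phonemes so far: 3)
  'ph' -> digraph (1 consonant phoneme) (phonemes so far: 4)
  'ng' -> digraph (1 consonant phoneme) (phonemes so far: 5)
  'o' -> vowel phoneme (phonemes so far: 6)
Total phonemes: 6

6


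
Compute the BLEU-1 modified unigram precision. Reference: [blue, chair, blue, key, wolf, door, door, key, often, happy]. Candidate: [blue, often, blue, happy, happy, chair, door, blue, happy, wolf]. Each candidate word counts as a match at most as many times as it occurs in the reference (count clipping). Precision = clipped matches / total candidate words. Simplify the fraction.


Reference word counts: {'blue': 2, 'chair': 1, 'door': 2, 'happy': 1, 'key': 2, 'often': 1, 'wolf': 1}
Checking each candidate word (with clipping):
  'blue' -> in reference (ref count 2, used 1/2) -> match (matches: 1)
  'often' -> in reference (ref count 1, used 1/1) -> match (matches: 2)
  'blue' -> in reference (ref count 2, used 2/2) -> match (matches: 3)
  'happy' -> in reference (ref count 1, used 1/1) -> match (matches: 4)
  'happy' -> ref count 1 already used up (1/1) -> clipped, no match (matches: 4)
  'chair' -> in reference (ref count 1, used 1/1) -> match (matches: 5)
  'door' -> in reference (ref count 2, used 1/2) -> match (matches: 6)
  'blue' -> ref count 2 already used up (2/2) -> clipped, no match (matches: 6)
  'happy' -> ref count 1 already used up (1/1) -> clipped, no match (matches: 6)
  'wolf' -> in reference (ref count 1, used 1/1) -> match (matches: 7)
Clipped matches: 7, Candidate length: 10
Precision = 7/10

7/10


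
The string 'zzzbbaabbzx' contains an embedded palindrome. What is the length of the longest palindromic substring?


Scanning 'zzzbbaabbzx' for palindromic substrings.
Substring at positions 2-9: 'zbbaabbz'.
Check: reverse('zbbaabbz') = 'zbbaabbz' -> palindrome confirmed.
Neighbouring characters ('z' / 'x') break symmetry, so it cannot extend further.
No longer palindromic substring exists; longest length = 8

8


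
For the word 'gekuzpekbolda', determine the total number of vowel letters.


Scanning each character of 'gekuzpekbolda':
  Position 1: 'g' -> consonant (running count: 0)
  Position 2: 'e' -> vowel (running count: 1)
  Position 3: 'k' -> consonant (running count: 1)
  Position 4: 'u' -> vowel (running count: 2)
  Position 5: 'z' -> consonant (running count: 2)
  Position 6: 'p' -> consonant (running count: 2)
  Position 7: 'e' -> vowel (running count: 3)
  Position 8: 'k' -> consonant (running count: 3)
  Position 9: 'b' -> consonant (running count: 3)
  Position 10: 'o' -> vowel (running count: 4)
  Position 11: 'l' -> consonant (running count: 4)
  Position 12: 'd' -> consonant (running count: 4)
  Position 13: 'a' -> vowel (running count: 5)
Total vowels: 5

5


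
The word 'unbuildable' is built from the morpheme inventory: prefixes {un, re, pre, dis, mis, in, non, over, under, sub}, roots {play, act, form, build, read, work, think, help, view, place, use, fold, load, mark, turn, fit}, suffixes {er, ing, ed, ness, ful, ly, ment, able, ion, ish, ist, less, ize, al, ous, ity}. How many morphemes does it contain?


Segmenting 'unbuildable' against the inventory:
  'un' -> prefix (morpheme 1)
  'build' -> root (morpheme 2)
  'able' -> suffix (morpheme 3)
Total morphemes: 3

3


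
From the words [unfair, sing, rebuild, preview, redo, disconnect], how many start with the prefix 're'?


Checking each word for prefix 're':
  'unfair' -> no (count: 0)
  'sing' -> no (count: 0)
  'rebuild' -> YES, starts with 're' (count: 1)
  'preview' -> no (count: 1)
  'redo' -> YES, starts with 're' (count: 2)
  'disconnect' -> no (count: 2)
Total with prefix 're': 2

2


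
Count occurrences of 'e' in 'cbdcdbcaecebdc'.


Scanning 'cbdcdbcaecebdc' for 'e':
  Position 8: 'e' -> MATCH (count: 1)
  Position 10: 'e' -> MATCH (count: 2)
Total occurrences of 'e': 2

2


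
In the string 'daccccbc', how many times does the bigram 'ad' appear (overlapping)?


Scanning 'daccccbc' for bigram 'ad':
  Position 0: 'da' -> no
  Position 1: 'ac' -> no
  Position 2: 'cc' -> no
  Position 3: 'cc' -> no
  Position 4: 'cc' -> no
  Position 5: 'cb' -> no
  Position 6: 'bc' -> no
Total matches: 0

0


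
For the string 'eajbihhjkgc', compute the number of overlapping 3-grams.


String 'eajbihhjkgc' has length L = 11.
Number of overlapping n-grams = L - n + 1
Substituting: 11 - 3 + 1 = 9

9


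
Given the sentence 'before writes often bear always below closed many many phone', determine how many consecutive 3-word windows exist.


Word trigrams from [10] words:
  Trigram 1: (before writes often)
  Trigram 2: (writes often bear)
  Trigram 3: (often bear always)
  Trigram 4: (bear always below)
  Trigram 5: (always below closed)
  Trigram 6: (below closed many)
  Trigram 7: (closed many many)
  Trigram 8: (many many phone)
Total word trigrams: 10 - 2 = 8

8


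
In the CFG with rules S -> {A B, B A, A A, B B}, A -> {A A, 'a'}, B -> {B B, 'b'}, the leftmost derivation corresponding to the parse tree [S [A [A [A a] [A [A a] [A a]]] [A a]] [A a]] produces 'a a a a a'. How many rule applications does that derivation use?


Every bracketed nonterminal node [X ...] in the tree is produced by exactly one rule application.
Reading the tree off as a leftmost derivation:
  Step 1: S  =>  A A   (applied S -> A A)
  Step 2: A A  =>  A A A   (applied A -> A A)
  Step 3: A A A  =>  A A A A   (applied A -> A A)
  Step 4: A A A A  =>  a A A A   (applied A -> a)
  Step 5: a A A A  =>  a A A A A   (applied A -> A A)
  Step 6: a A A A A  =>  a a A A A   (applied A -> a)
  Step 7: a a A A A  =>  a a a A A   (applied A -> a)
  Step 8: a a a A A  =>  a a a a A   (applied A -> a)
  Step 9: a a a a A  =>  a a a a a   (applied A -> a)
Final yield: a a a a a
Total rewrite steps: 9

9


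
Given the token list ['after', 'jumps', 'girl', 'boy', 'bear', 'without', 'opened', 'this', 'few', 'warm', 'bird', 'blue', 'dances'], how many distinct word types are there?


Listing all tokens and tracking unique types:
  Token 1: 'after' -> NEW (unique so far: 1)
  Token 2: 'jumps' -> NEW (unique so far: 2)
  Token 3: 'girl' -> NEW (unique so far: 3)
  Token 4: 'boy' -> NEW (unique so far: 4)
  Token 5: 'bear' -> NEW (unique so far: 5)
  Token 6: 'without' -> NEW (unique so far: 6)
  Token 7: 'opened' -> NEW (unique so far: 7)
  Token 8: 'this' -> NEW (unique so far: 8)
  Token 9: 'few' -> NEW (unique so far: 9)
  Token 10: 'warm' -> NEW (unique so far: 10)
  Token 11: 'bird' -> NEW (unique so far: 11)
  Token 12: 'blue' -> NEW (unique so far: 12)
  Token 13: 'dances' -> NEW (unique so far: 13)
Unique types: ('after', 'bear', 'bird', 'blue', 'boy', 'dances', 'few', 'girl', 'jumps', 'opened', 'this', 'warm', 'without')
Vocabulary size: 13

13


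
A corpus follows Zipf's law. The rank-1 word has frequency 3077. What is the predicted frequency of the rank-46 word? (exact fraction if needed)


Zipf's law: freq(rank) = f1 / rank
f1 = 3077, rank = 46
freq = 3077 / 46
GCD(3077, 46) = 1
Simplified: 3077/46

3077/46


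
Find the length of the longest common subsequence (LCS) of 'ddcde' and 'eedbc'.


DP table for LCS of 'ddcde' and 'eedbc':
       e  e  d  b  c
    0  0  0  0  0  0
  d 0  0  0  1  1  1
  d 0  0  0  1  1  1
  c 0  0  0  1  1  2
  d 0  0  0  1  1  2
  e 0  1  1  1  1  2
LCS: 'dc'
LCS length = 2

2


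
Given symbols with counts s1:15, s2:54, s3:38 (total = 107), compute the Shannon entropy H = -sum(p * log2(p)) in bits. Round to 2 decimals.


Computing entropy H = -sum(p_i * log2(p_i)):
  s1: p = 15/107 = 0.1402, -p*log2(p) = 0.3974
  s2: p = 54/107 = 0.5047, -p*log2(p) = 0.4979
  s3: p = 38/107 = 0.3551, -p*log2(p) = 0.5304
H = sum of terms = 1.4257
Rounded to 2 decimals: 1.43

1.43


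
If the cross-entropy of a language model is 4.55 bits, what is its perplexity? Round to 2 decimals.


Perplexity formula: PP = 2^H
H = 4.55
PP = 2^4.55
Decompose: 2^4.55 = 2^4 * 2^0.55
2^4 = 16, 2^0.55 ~ 1.4640857
PP ~ 16 * 1.4640857 = 23.4253712
Rounded to 2 decimals: 23.43

23.43


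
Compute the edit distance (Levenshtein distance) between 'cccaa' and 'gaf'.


Building DP table for s1='cccaa' (len 5) and s2='gaf' (len 3):
       g  a  f
    0  1  2  3
  c 1  1  2  3
  c 2  2  2  3
  c 3  3  3  3
  a 4  4  3  4
  a 5  5  4  4
Edit distance = dp[5][3] = 4

4


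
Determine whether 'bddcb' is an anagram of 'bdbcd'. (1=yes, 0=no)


Sort characters of 'bddcb': 'bbcdd'
Sort characters of 'bdbcd': 'bbcdd'
Sorted forms match -> they ARE anagrams
Result: 1

1


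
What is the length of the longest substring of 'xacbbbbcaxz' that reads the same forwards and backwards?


Scanning 'xacbbbbcaxz' for palindromic substrings.
Substring at positions 0-9: 'xacbbbbcax'.
Check: reverse('xacbbbbcax') = 'xacbbbbcax' -> palindrome confirmed.
Neighbouring characters ('-' / 'z') break symmetry, so it cannot extend further.
No longer palindromic substring exists; longest length = 10

10


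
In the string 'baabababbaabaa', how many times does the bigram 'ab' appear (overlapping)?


Scanning 'baabababbaabaa' for bigram 'ab':
  Position 0: 'ba' -> no
  Position 1: 'aa' -> no
  Position 2: 'ab' -> MATCH
  Position 3: 'ba' -> no
  Position 4: 'ab' -> MATCH
  Position 5: 'ba' -> no
  Position 6: 'ab' -> MATCH
  Position 7: 'bb' -> no
  Position 8: 'ba' -> no
  Position 9: 'aa' -> no
  Position 10: 'ab' -> MATCH
  Position 11: 'ba' -> no
  Position 12: 'aa' -> no
Total matches: 4

4


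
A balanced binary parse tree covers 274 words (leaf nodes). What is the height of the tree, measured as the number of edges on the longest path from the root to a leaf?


In a balanced binary tree with n leaves the deepest leaf is ceil(log2(n)) edges below the root.
log2(274) = 8.0980
ceil(8.0980) = 9
height (edges) = 9

9


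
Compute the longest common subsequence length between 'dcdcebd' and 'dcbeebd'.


DP table for LCS of 'dcdcebd' and 'dcbeebd':
       d  c  b  e  e  b  d
    0  0  0  0  0  0  0  0
  d 0  1  1  1  1  1  1  1
  c 0  1  2  2  2  2  2  2
  d 0  1  2  2  2  2  2  3
  c 0  1  2  2  2  2  2  3
  e 0  1  2  2  3  3  3  3
  b 0  1  2  3  3  3  4  4
  d 0  1  2  3  3  3  4  5
LCS: 'dcebd'
LCS length = 5

5


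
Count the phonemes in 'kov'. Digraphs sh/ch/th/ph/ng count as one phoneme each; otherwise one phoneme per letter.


Parsing 'kov' greedily, digraphs first:
  'k' -> consonant phoneme (phonemes so far: 1)
  'o' -> vowel phoneme (phonemes so far: 2)
  'v' -> consonant phoneme (phonemes so far: 3)
Total phonemes: 3

3


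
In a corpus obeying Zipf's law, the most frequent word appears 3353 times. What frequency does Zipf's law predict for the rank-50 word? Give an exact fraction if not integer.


Zipf's law: freq(rank) = f1 / rank
f1 = 3353, rank = 50
freq = 3353 / 50
GCD(3353, 50) = 1
Simplified: 3353/50

3353/50


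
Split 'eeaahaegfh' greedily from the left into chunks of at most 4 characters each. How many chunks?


'eeaahaegfh' has 10 characters.
Chunking with max size 4:
  Chunk 1: 'eeaa' (positions 0-3)
  Chunk 2: 'haeg' (positions 4-7)
  Chunk 3: 'fh' (positions 8-9)
Total chunks: ceil(10 / 4) = 3

3


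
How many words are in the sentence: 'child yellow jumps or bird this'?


Counting words by splitting on spaces:
  Word 1: 'child'
  Word 2: 'yellow'
  Word 3: 'jumps'
  Word 4: 'or'
  Word 5: 'bird'
  Word 6: 'this'
Total words: 6

6


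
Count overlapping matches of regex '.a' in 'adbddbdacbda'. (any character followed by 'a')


Pattern: .a means any character followed by 'a'.
Scanning 'adbddbdacbda' position-by-position:
  Pos 0: window 'ad' -> no
  Pos 1: window 'db' -> no
  Pos 2: window 'bd' -> no
  Pos 3: window 'dd' -> no
  Pos 4: window 'db' -> no
  Pos 5: window 'bd' -> no
  Pos 6: window 'da' -> MATCH
  Pos 7: window 'ac' -> no
  Pos 8: window 'cb' -> no
  Pos 9: window 'bd' -> no
  Pos 10: window 'da' -> MATCH
  Pos 11: window 'a' -> no
Total matches: 2

2


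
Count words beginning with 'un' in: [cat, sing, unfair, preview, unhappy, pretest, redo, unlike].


Checking each word for prefix 'un':
  'cat' -> no (count: 0)
  'sing' -> no (count: 0)
  'unfair' -> YES, starts with 'un' (count: 1)
  'preview' -> no (count: 1)
  'unhappy' -> YES, starts with 'un' (count: 2)
  'pretest' -> no (count: 2)
  'redo' -> no (count: 2)
  'unlike' -> YES, starts with 'un' (count: 3)
Total with prefix 'un': 3

3


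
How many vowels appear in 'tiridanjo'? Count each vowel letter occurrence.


Scanning each character of 'tiridanjo':
  Position 1: 't' -> consonant (running count: 0)
  Position 2: 'i' -> vowel (running count: 1)
  Position 3: 'r' -> consonant (running count: 1)
  Position 4: 'i' -> vowel (running count: 2)
  Position 5: 'd' -> consonant (running count: 2)
  Position 6: 'a' -> vowel (running count: 3)
  Position 7: 'n' -> consonant (running count: 3)
  Position 8: 'j' -> consonant (running count: 3)
  Position 9: 'o' -> vowel (running count: 4)
Total vowels: 4

4


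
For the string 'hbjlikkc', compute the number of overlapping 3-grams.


String 'hbjlikkc' has length L = 8.
Number of overlapping n-grams = L - n + 1
Substituting: 8 - 3 + 1 = 6

6


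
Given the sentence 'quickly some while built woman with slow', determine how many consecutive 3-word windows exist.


Word trigrams from [7] words:
  Trigram 1: (quickly some while)
  Trigram 2: (some while built)
  Trigram 3: (while built woman)
  Trigram 4: (built woman with)
  Trigram 5: (woman with slow)
Total word trigrams: 7 - 2 = 5

5


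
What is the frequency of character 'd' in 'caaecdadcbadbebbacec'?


Scanning 'caaecdadcbadbebbacec' for 'd':
  Position 5: 'd' -> MATCH (count: 1)
  Position 7: 'd' -> MATCH (count: 2)
  Position 11: 'd' -> MATCH (count: 3)
Total occurrences of 'd': 3

3


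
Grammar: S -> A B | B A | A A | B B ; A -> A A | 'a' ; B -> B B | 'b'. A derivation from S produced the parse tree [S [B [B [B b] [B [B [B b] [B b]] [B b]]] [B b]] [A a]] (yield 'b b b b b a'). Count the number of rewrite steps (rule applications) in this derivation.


Every bracketed nonterminal node [X ...] in the tree is produced by exactly one rule application.
Reading the tree off as a leftmost derivation:
  Step 1: S  =>  B A   (applied S -> B A)
  Step 2: B A  =>  B B A   (applied B -> B B)
  Step 3: B B A  =>  B B B A   (applied B -> B B)
  Step 4: B B B A  =>  b B B A   (applied B -> b)
  Step 5: b B B A  =>  b B B B A   (applied B -> B B)
  Step 6: b B B B A  =>  b B B B B A   (applied B -> B B)
  Step 7: b B B B B A  =>  b b B B B A   (applied B -> b)
  Step 8: b b B B B A  =>  b b b B B A   (applied B -> b)
  Step 9: b b b B B A  =>  b b b b B A   (applied B -> b)
  Step 10: b b b b B A  =>  b b b b b A   (applied B -> b)
  Step 11: b b b b b A  =>  b b b b b a   (applied A -> a)
Final yield: b b b b b a
Total rewrite steps: 11

11


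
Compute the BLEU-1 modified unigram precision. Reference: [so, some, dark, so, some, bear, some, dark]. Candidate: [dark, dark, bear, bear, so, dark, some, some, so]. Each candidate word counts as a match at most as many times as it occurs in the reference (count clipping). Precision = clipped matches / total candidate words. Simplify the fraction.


Reference word counts: {'bear': 1, 'dark': 2, 'so': 2, 'some': 3}
Checking each candidate word (with clipping):
  'dark' -> in reference (ref count 2, used 1/2) -> match (matches: 1)
  'dark' -> in reference (ref count 2, used 2/2) -> match (matches: 2)
  'bear' -> in reference (ref count 1, used 1/1) -> match (matches: 3)
  'bear' -> ref count 1 already used up (1/1) -> clipped, no match (matches: 3)
  'so' -> in reference (ref count 2, used 1/2) -> match (matches: 4)
  'dark' -> ref count 2 already used up (2/2) -> clipped, no match (matches: 4)
  'some' -> in reference (ref count 3, used 1/3) -> match (matches: 5)
  'some' -> in reference (ref count 3, used 2/3) -> match (matches: 6)
  'so' -> in reference (ref count 2, used 2/2) -> match (matches: 7)
Clipped matches: 7, Candidate length: 9
Precision = 7/9

7/9


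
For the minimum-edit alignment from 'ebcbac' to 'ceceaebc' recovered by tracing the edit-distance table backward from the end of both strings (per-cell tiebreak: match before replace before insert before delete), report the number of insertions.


Edit distance = 5. Backtracking from cell (6, 8) with preference match > replace > insert > delete,
then listing the resulting alignment 'ebcbac' -> 'ceceaebc' left to right:
  Step 1: replace e->c
  Step 2: replace b->e
  Step 3: keep 'c'
  Step 4: replace b->e
  Step 5: keep 'a'
  Step 6: insert 'e' [insertion #1]
  Step 7: insert 'b' [insertion #2]
  Step 8: keep 'c'
Total insertions: 2

2


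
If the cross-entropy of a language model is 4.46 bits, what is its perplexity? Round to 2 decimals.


Perplexity formula: PP = 2^H
H = 4.46
PP = 2^4.46
Decompose: 2^4.46 = 2^4 * 2^0.46
2^4 = 16, 2^0.46 ~ 1.3755418
PP ~ 16 * 1.3755418 = 22.0086688
Rounded to 2 decimals: 22.01

22.01


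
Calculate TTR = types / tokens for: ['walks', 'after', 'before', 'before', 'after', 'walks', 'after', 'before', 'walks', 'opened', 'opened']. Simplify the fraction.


Tokens: 11
Unique types: ('after', 'before', 'opened', 'walks') = 4
TTR = 4/11
Already in lowest terms.

4/11


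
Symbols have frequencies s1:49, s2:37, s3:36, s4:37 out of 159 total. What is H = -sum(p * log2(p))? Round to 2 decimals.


Computing entropy H = -sum(p_i * log2(p_i)):
  s1: p = 49/159 = 0.3082, -p*log2(p) = 0.5233
  s2: p = 37/159 = 0.2327, -p*log2(p) = 0.4895
  s3: p = 36/159 = 0.2264, -p*log2(p) = 0.4852
  s4: p = 37/159 = 0.2327, -p*log2(p) = 0.4895
H = sum of terms = 1.9875
Rounded to 2 decimals: 1.99

1.99


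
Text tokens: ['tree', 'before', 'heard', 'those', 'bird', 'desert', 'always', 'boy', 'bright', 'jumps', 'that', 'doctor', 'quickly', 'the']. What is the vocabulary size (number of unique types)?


Listing all tokens and tracking unique types:
  Token 1: 'tree' -> NEW (unique so far: 1)
  Token 2: 'before' -> NEW (unique so far: 2)
  Token 3: 'heard' -> NEW (unique so far: 3)
  Token 4: 'those' -> NEW (unique so far: 4)
  Token 5: 'bird' -> NEW (unique so far: 5)
  Token 6: 'desert' -> NEW (unique so far: 6)
  Token 7: 'always' -> NEW (unique so far: 7)
  Token 8: 'boy' -> NEW (unique so far: 8)
  Token 9: 'bright' -> NEW (unique so far: 9)
  Token 10: 'jumps' -> NEW (unique so far: 10)
  Token 11: 'that' -> NEW (unique so far: 11)
  Token 12: 'doctor' -> NEW (unique so far: 12)
  Token 13: 'quickly' -> NEW (unique so far: 13)
  Token 14: 'the' -> NEW (unique so far: 14)
Unique types: ('always', 'before', 'bird', 'boy', 'bright', 'desert', 'doctor', 'heard', 'jumps', 'quickly', 'that', 'the', 'those', 'tree')
Vocabulary size: 14

14


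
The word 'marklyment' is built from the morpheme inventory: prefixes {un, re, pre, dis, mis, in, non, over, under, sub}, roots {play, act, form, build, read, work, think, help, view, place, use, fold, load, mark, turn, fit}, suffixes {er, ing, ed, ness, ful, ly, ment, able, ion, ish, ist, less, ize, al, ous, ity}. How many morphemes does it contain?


Segmenting 'marklyment' against the inventory:
  'mark' -> root (morpheme 1)
  'ly' -> suffix (morpheme 2)
  'ment' -> suffix (morpheme 3)
Total morphemes: 3

3


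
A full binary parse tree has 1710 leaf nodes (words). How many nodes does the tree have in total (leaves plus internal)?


Leaf nodes (terminals): 1710
Internal nodes = n - 1 = 1710 - 1 = 1709
Total = leaves + internal = 1710 + 1709 = 3419

3419


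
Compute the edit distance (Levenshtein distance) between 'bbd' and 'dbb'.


Building DP table for s1='bbd' (len 3) and s2='dbb' (len 3):
       d  b  b
    0  1  2  3
  b 1  1  1  2
  b 2  2  1  1
  d 3  2  2  2
Edit distance = dp[3][3] = 2

2


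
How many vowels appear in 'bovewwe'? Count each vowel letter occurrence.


Scanning each character of 'bovewwe':
  Position 1: 'b' -> consonant (running count: 0)
  Position 2: 'o' -> vowel (running count: 1)
  Position 3: 'v' -> consonant (running count: 1)
  Position 4: 'e' -> vowel (running count: 2)
  Position 5: 'w' -> consonant (running count: 2)
  Position 6: 'w' -> consonant (running count: 2)
  Position 7: 'e' -> vowel (running count: 3)
Total vowels: 3

3


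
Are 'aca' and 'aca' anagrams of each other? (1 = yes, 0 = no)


Sort characters of 'aca': 'aac'
Sort characters of 'aca': 'aac'
Sorted forms match -> they ARE anagrams
Result: 1

1


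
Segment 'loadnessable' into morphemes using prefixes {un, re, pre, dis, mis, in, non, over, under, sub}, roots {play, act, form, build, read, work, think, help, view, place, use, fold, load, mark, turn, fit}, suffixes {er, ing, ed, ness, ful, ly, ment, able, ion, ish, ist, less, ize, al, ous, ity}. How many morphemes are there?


Segmenting 'loadnessable' against the inventory:
  'load' -> root (morpheme 1)
  'ness' -> suffix (morpheme 2)
  'able' -> suffix (morpheme 3)
Total morphemes: 3

3


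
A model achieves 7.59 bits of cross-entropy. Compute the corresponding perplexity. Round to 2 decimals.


Perplexity formula: PP = 2^H
H = 7.59
PP = 2^7.59
Decompose: 2^7.59 = 2^7 * 2^0.59
2^7 = 128, 2^0.59 ~ 1.5052467
PP ~ 128 * 1.5052467 = 192.6715776
Rounded to 2 decimals: 192.67

192.67


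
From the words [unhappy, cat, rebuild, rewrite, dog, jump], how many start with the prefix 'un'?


Checking each word for prefix 'un':
  'unhappy' -> YES, starts with 'un' (count: 1)
  'cat' -> no (count: 1)
  'rebuild' -> no (count: 1)
  'rewrite' -> no (count: 1)
  'dog' -> no (count: 1)
  'jump' -> no (count: 1)
Total with prefix 'un': 1

1
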